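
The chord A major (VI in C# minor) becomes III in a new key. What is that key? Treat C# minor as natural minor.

F# minor

The numeral III denotes a major triad on scale degree 3. With A on degree 3, the tonic of the new key is F#.
Degree 3 carries a major triad in natural-minor keys, so the destination is F# minor.
Check: the diatonic triads of F# minor (natural minor) are F#m (i), G#dim (ii°), A (III), Bm (iv), C#m (v), D (VI), E (VII) — A major is indeed III.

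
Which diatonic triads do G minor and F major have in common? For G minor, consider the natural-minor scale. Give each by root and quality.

Gm, Bb, Dm, F

Triads in G minor (natural minor): G minor (i), A diminished (ii°), Bb major (III), C minor (iv), D minor (v), Eb major (VI), F major (VII).
Triads in F major: F major (I), G minor (ii), A minor (iii), Bb major (IV), C major (V), D minor (vi), E diminished (vii°).
Shared triads with their functions: G minor (i in G minor, ii in F major); Bb major (III in G minor, IV in F major); D minor (v in G minor, vi in F major); F major (VII in G minor, I in F major).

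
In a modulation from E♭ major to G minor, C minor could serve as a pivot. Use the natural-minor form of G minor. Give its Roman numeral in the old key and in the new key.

The scale of E♭ major is E♭ F G A♭ B♭ C D; C is degree 6, and the triad built there (C-E♭-G) is minor, so it is vi.
The scale of G minor (natural minor) is G A B♭ C D E♭ F; C is degree 4, and the triad built there (C-E♭-G) is minor, so it is iv.

vi in E♭ major; iv in G minor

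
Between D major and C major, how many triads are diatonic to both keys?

2

Diatonic triads of D major: D (I), Em (ii), F#m (iii), G (IV), A (V), Bm (vi), C#dim (vii°).
Diatonic triads of C major: C (I), Dm (ii), Em (iii), F (IV), G (V), Am (vi), Bdim (vii°).
Matching root and quality in both lists: Em, G.
That gives 2 common triads.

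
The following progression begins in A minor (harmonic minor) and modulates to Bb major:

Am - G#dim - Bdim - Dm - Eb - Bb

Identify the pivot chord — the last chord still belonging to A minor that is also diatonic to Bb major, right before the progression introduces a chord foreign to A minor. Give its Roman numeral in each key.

Chords diatonic to A minor: Am, Bdim, Caug, Dm, E, F, G#dim.
Reading the progression, the first chord not in that set is Eb, so the modulation leaves A minor there.
The chord immediately before Eb is Dm, which is diatonic to both keys: iv in A minor and iii in Bb major.

Dm — iv in A minor, iii in Bb major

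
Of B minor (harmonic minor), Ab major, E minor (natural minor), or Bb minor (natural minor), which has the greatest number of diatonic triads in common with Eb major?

Ab major

Triads of Eb major: Eb major (I), F minor (ii), G minor (iii), Ab major (IV), Bb major (V), C minor (vi), D diminished (vii°).
B minor (harmonic minor) shares 0: none.
Ab major shares 4: Eb, Fm, Ab, Cm.
E minor (natural minor) shares 0: none.
Bb minor (natural minor) shares 2: Fm, Ab.
The most common triads (4) are shared with Ab major.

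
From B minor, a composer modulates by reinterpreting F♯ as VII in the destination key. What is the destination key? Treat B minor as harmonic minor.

G♯ minor

The numeral VII denotes a major triad on scale degree 7. With F♯ on degree 7, the tonic of the new key is G♯.
Degree 7 carries a major triad in natural-minor keys, so the destination is G♯ minor.
Check: the diatonic triads of G♯ minor (natural minor) are G♯m (i), A♯dim (ii°), B (III), C♯m (iv), D♯m (v), E (VI), F♯ (VII) — F♯ is indeed VII.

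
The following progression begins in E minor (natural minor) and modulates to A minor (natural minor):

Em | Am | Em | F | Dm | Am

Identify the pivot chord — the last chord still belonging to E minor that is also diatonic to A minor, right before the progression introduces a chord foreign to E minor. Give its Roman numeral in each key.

Chords diatonic to E minor: Em, F#dim, G, Am, Bm, C, D.
Reading the progression, the first chord not in that set is F, so the modulation leaves E minor there.
The chord immediately before F is Em, which is diatonic to both keys: i in E minor and v in A minor.

Em — i in E minor, v in A minor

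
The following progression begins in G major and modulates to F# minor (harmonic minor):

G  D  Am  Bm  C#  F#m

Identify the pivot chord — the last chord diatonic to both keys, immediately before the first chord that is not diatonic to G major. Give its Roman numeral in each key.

Bm — iii in G major, iv in F# minor

Chords diatonic to G major: G, Am, Bm, C, D, Em, F#dim.
Reading the progression, the first chord not in that set is C#, so the modulation leaves G major there.
The chord immediately before C# is Bm, which is diatonic to both keys: iii in G major and iv in F# minor.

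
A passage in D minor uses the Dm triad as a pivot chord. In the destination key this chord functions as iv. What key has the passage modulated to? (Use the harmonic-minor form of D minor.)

The numeral iv denotes a minor triad on scale degree 4. With D on degree 4, the tonic of the new key is A.
Degree 4 carries a minor triad in minor keys, so the destination is A minor.
Check: the diatonic triads of A minor (natural minor) are Am (i), Bdim (ii°), C (III), Dm (iv), Em (v), F (VI), G (VII) — Dm is indeed iv.

A minor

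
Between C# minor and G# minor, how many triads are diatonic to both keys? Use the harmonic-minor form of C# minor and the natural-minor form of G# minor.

1

Diatonic triads of C# minor (harmonic minor): C# minor (i), D# diminished (ii°), E augmented (III+), F# minor (iv), G# major (V), A major (VI), B# diminished (vii°).
Diatonic triads of G# minor (natural minor): G# minor (i), A# diminished (ii°), B major (III), C# minor (iv), D# minor (v), E major (VI), F# major (VII).
Matching root and quality in both lists: C# minor.
That gives 1 common triad.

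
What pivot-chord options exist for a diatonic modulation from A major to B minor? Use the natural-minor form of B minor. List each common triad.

Triads in A major: A (I), Bm (ii), C#m (iii), D (IV), E (V), F#m (vi), G#dim (vii°).
Triads in B minor (natural minor): Bm (i), C#dim (ii°), D (III), Em (iv), F#m (v), G (VI), A (VII).
Shared triads with their functions: A (I in A major, VII in B minor); Bm (ii in A major, i in B minor); D (IV in A major, III in B minor); F#m (vi in A major, v in B minor).

A, Bm, D, F#m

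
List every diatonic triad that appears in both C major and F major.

C, Dm, F, Am

Triads in C major: C (I), Dm (ii), Em (iii), F (IV), G (V), Am (vi), Bdim (vii°).
Triads in F major: F (I), Gm (ii), Am (iii), Bb (IV), C (V), Dm (vi), Edim (vii°).
Shared triads with their functions: C (I in C major, V in F major); Dm (ii in C major, vi in F major); F (IV in C major, I in F major); Am (vi in C major, iii in F major).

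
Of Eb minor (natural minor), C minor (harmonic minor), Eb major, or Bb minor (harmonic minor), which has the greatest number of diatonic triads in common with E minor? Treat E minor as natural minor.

Triads of E minor (natural minor): Em (i), F#dim (ii°), G (III), Am (iv), Bm (v), C (VI), D (VII).
Eb minor (natural minor) shares 0: none.
C minor (harmonic minor) shares 1: G.
Eb major shares 0: none.
Bb minor (harmonic minor) shares 0: none.
The most common triads (1) are shared with C minor.

C minor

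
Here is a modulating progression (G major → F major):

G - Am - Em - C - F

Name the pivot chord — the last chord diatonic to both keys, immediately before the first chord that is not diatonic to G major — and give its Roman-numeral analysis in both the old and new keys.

Chords diatonic to G major: G, Am, Bm, C, D, Em, F#dim.
Reading the progression, the first chord not in that set is F, so the modulation leaves G major there.
The chord immediately before F is C, which is diatonic to both keys: IV in G major and V in F major.

C — IV in G major, V in F major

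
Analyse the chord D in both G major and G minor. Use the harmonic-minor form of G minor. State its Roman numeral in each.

V in G major; V in G minor

The scale of G major is G A B C D E F♯; D is degree 5, and the triad built there (D-F♯-A) is major, so it is V.
The scale of G minor (harmonic minor) is G A B♭ C D E♭ F♯; D is degree 5, and the triad built there (D-F♯-A) is major, so it is V.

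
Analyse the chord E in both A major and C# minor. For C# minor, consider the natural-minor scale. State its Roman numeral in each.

The scale of A major is A B C# D E F# G#; E is degree 5, and the triad built there (E-G#-B) is major, so it is V.
The scale of C# minor (natural minor) is C# D# E F# G# A B; E is degree 3, and the triad built there (E-G#-B) is major, so it is III.

V in A major; III in C# minor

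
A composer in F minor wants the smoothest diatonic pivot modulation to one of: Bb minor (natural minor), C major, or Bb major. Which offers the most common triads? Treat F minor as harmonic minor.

Bb minor

Triads of F minor (harmonic minor): F minor (i), G diminished (ii°), Ab augmented (III+), Bb minor (iv), C major (V), Db major (VI), E diminished (vii°).
Bb minor (natural minor) shares 3: Fm, Bbm, Db.
C major shares 1: C.
Bb major shares 0: none.
The most common triads (3) are shared with Bb minor.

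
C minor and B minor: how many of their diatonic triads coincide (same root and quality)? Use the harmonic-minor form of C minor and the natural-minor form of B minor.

Diatonic triads of C minor (harmonic minor): Cm (i), Ddim (ii°), E♭aug (III+), Fm (iv), G (V), A♭ (VI), Bdim (vii°).
Diatonic triads of B minor (natural minor): Bm (i), C♯dim (ii°), D (III), Em (iv), F♯m (v), G (VI), A (VII).
Matching root and quality in both lists: G.
That gives 1 common triad.

1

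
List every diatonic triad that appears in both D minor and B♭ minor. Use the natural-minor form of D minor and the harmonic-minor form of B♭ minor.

F

Triads in D minor (natural minor): Dm (i), Edim (ii°), F (III), Gm (iv), Am (v), B♭ (VI), C (VII).
Triads in B♭ minor (harmonic minor): B♭m (i), Cdim (ii°), D♭aug (III+), E♭m (iv), F (V), G♭ (VI), Adim (vii°).
Shared triads with their functions: F (III in D minor, V in B♭ minor).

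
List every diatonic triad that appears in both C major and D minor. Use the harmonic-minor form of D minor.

Triads in C major: C major (I), D minor (ii), E minor (iii), F major (IV), G major (V), A minor (vi), B diminished (vii°).
Triads in D minor (harmonic minor): D minor (i), E diminished (ii°), F augmented (III+), G minor (iv), A major (V), Bb major (VI), C# diminished (vii°).
Shared triads with their functions: D minor (ii in C major, i in D minor).

Dm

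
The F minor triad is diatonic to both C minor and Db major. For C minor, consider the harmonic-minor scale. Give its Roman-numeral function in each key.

The scale of C minor (harmonic minor) is C D Eb F G Ab B; F is degree 4, and the triad built there (F-Ab-C) is minor, so it is iv.
The scale of Db major is Db Eb F Gb Ab Bb C; F is degree 3, and the triad built there (F-Ab-C) is minor, so it is iii.

iv in C minor; iii in Db major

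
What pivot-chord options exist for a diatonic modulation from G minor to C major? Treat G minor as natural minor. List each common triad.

Triads in G minor (natural minor): Gm (i), Adim (ii°), Bb (III), Cm (iv), Dm (v), Eb (VI), F (VII).
Triads in C major: C (I), Dm (ii), Em (iii), F (IV), G (V), Am (vi), Bdim (vii°).
Shared triads with their functions: Dm (v in G minor, ii in C major); F (VII in G minor, IV in C major).

Dm, F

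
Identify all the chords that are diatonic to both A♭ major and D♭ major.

A♭, B♭m, D♭, Fm

Triads in A♭ major: A♭ (I), B♭m (ii), Cm (iii), D♭ (IV), E♭ (V), Fm (vi), Gdim (vii°).
Triads in D♭ major: D♭ (I), E♭m (ii), Fm (iii), G♭ (IV), A♭ (V), B♭m (vi), Cdim (vii°).
Shared triads with their functions: A♭ (I in A♭ major, V in D♭ major); B♭m (ii in A♭ major, vi in D♭ major); D♭ (IV in A♭ major, I in D♭ major); Fm (vi in A♭ major, iii in D♭ major).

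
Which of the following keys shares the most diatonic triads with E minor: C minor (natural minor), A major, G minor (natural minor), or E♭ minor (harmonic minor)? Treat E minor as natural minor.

Triads of E minor (natural minor): Em (i), F♯dim (ii°), G (III), Am (iv), Bm (v), C (VI), D (VII).
C minor (natural minor) shares 0: none.
A major shares 2: Bm, D.
G minor (natural minor) shares 0: none.
E♭ minor (harmonic minor) shares 0: none.
The most common triads (2) are shared with A major.

A major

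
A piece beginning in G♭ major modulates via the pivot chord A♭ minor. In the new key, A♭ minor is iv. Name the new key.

E♭ minor

The numeral iv denotes a minor triad on scale degree 4. With A♭ on degree 4, the tonic of the new key is E♭.
Degree 4 carries a minor triad in minor keys, so the destination is E♭ minor.
Check: the diatonic triads of E♭ minor (natural minor) are E♭m (i), Fdim (ii°), G♭ (III), A♭m (iv), B♭m (v), C♭ (VI), D♭ (VII) — A♭ minor is indeed iv.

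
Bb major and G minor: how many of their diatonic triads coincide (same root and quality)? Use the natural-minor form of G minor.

Diatonic triads of Bb major: Bb (I), Cm (ii), Dm (iii), Eb (IV), F (V), Gm (vi), Adim (vii°).
Diatonic triads of G minor (natural minor): Gm (i), Adim (ii°), Bb (III), Cm (iv), Dm (v), Eb (VI), F (VII).
Matching root and quality in both lists: Bb, Cm, Dm, Eb, F, Gm, Adim.
That gives 7 common triads.

7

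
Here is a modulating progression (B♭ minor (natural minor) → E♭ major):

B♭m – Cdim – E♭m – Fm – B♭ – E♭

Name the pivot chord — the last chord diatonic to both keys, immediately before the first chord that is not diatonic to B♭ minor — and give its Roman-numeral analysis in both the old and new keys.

Fm — v in B♭ minor, ii in E♭ major

Chords diatonic to B♭ minor: B♭m, Cdim, D♭, E♭m, Fm, G♭, A♭.
Reading the progression, the first chord not in that set is B♭, so the modulation leaves B♭ minor there.
The chord immediately before B♭ is Fm, which is diatonic to both keys: v in B♭ minor and ii in E♭ major.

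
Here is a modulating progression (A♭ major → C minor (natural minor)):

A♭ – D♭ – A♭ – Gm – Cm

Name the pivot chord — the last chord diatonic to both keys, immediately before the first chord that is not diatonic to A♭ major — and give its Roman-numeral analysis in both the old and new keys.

Chords diatonic to A♭ major: A♭, B♭m, Cm, D♭, E♭, Fm, Gdim.
Reading the progression, the first chord not in that set is Gm, so the modulation leaves A♭ major there.
The chord immediately before Gm is A♭, which is diatonic to both keys: I in A♭ major and VI in C minor.

A♭ — I in A♭ major, VI in C minor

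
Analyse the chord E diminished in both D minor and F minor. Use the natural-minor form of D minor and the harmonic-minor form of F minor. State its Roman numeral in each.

The scale of D minor (natural minor) is D E F G A Bb C; E is degree 2, and the triad built there (E-G-Bb) is diminished, so it is ii°.
The scale of F minor (harmonic minor) is F G Ab Bb C Db E; E is degree 7, and the triad built there (E-G-Bb) is diminished, so it is vii°.

ii° in D minor; vii° in F minor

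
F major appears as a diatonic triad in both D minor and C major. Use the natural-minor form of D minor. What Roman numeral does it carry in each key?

The scale of D minor (natural minor) is D E F G A Bb C; F is degree 3, and the triad built there (F-A-C) is major, so it is III.
The scale of C major is C D E F G A B; F is degree 4, and the triad built there (F-A-C) is major, so it is IV.

III in D minor; IV in C major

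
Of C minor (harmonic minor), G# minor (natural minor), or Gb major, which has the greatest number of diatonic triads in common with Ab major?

Triads of Ab major: Ab major (I), Bb minor (ii), C minor (iii), Db major (IV), Eb major (V), F minor (vi), G diminished (vii°).
C minor (harmonic minor) shares 3: Ab, Cm, Fm.
G# minor (natural minor) shares 0: none.
Gb major shares 2: Bbm, Db.
The most common triads (3) are shared with C minor.

C minor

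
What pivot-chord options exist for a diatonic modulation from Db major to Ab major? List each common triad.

Db, Fm, Ab, Bbm

Triads in Db major: Db (I), Ebm (ii), Fm (iii), Gb (IV), Ab (V), Bbm (vi), Cdim (vii°).
Triads in Ab major: Ab (I), Bbm (ii), Cm (iii), Db (IV), Eb (V), Fm (vi), Gdim (vii°).
Shared triads with their functions: Db (I in Db major, IV in Ab major); Fm (iii in Db major, vi in Ab major); Ab (V in Db major, I in Ab major); Bbm (vi in Db major, ii in Ab major).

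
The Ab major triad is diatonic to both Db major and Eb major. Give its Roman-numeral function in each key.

V in Db major; IV in Eb major

The scale of Db major is Db Eb F Gb Ab Bb C; Ab is degree 5, and the triad built there (Ab-C-Eb) is major, so it is V.
The scale of Eb major is Eb F G Ab Bb C D; Ab is degree 4, and the triad built there (Ab-C-Eb) is major, so it is IV.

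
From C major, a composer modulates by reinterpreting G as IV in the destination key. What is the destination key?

The numeral IV denotes a major triad on scale degree 4. With G on degree 4, the tonic of the new key is D.
Degree 4 carries a major triad in major keys, so the destination is D major.
Check: the diatonic triads of D major are D (I), Em (ii), F#m (iii), G (IV), A (V), Bm (vi), C#dim (vii°) — G is indeed IV.

D major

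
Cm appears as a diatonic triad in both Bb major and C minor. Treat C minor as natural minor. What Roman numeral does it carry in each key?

The scale of Bb major is Bb C D Eb F G A; C is degree 2, and the triad built there (C-Eb-G) is minor, so it is ii.
The scale of C minor (natural minor) is C D Eb F G Ab Bb; C is degree 1, and the triad built there (C-Eb-G) is minor, so it is i.

ii in Bb major; i in C minor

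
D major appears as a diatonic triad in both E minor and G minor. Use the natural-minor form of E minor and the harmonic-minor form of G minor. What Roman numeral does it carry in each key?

VII in E minor; V in G minor

The scale of E minor (natural minor) is E F# G A B C D; D is degree 7, and the triad built there (D-F#-A) is major, so it is VII.
The scale of G minor (harmonic minor) is G A Bb C D Eb F#; D is degree 5, and the triad built there (D-F#-A) is major, so it is V.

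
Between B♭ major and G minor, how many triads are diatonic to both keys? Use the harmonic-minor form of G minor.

Diatonic triads of B♭ major: B♭ major (I), C minor (ii), D minor (iii), E♭ major (IV), F major (V), G minor (vi), A diminished (vii°).
Diatonic triads of G minor (harmonic minor): G minor (i), A diminished (ii°), B♭ augmented (III+), C minor (iv), D major (V), E♭ major (VI), F♯ diminished (vii°).
Matching root and quality in both lists: C minor, E♭ major, G minor, A diminished.
That gives 4 common triads.

4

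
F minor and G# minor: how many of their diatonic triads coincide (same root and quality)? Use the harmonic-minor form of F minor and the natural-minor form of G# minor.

Diatonic triads of F minor (harmonic minor): F minor (i), G diminished (ii°), Ab augmented (III+), Bb minor (iv), C major (V), Db major (VI), E diminished (vii°).
Diatonic triads of G# minor (natural minor): G# minor (i), A# diminished (ii°), B major (III), C# minor (iv), D# minor (v), E major (VI), F# major (VII).
No triad has the same root and quality in both keys.

0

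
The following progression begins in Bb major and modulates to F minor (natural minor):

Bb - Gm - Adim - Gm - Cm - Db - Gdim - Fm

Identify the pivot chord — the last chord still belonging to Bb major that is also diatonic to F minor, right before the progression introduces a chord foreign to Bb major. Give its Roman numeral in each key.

Chords diatonic to Bb major: Bb, Cm, Dm, Eb, F, Gm, Adim.
Reading the progression, the first chord not in that set is Db, so the modulation leaves Bb major there.
The chord immediately before Db is Cm, which is diatonic to both keys: ii in Bb major and v in F minor.

Cm — ii in Bb major, v in F minor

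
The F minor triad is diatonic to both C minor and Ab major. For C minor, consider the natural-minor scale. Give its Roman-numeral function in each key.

The scale of C minor (natural minor) is C D Eb F G Ab Bb; F is degree 4, and the triad built there (F-Ab-C) is minor, so it is iv.
The scale of Ab major is Ab Bb C Db Eb F G; F is degree 6, and the triad built there (F-Ab-C) is minor, so it is vi.

iv in C minor; vi in Ab major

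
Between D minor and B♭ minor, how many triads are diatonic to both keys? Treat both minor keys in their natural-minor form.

Diatonic triads of D minor (natural minor): D minor (i), E diminished (ii°), F major (III), G minor (iv), A minor (v), B♭ major (VI), C major (VII).
Diatonic triads of B♭ minor (natural minor): B♭ minor (i), C diminished (ii°), D♭ major (III), E♭ minor (iv), F minor (v), G♭ major (VI), A♭ major (VII).
No triad has the same root and quality in both keys.

0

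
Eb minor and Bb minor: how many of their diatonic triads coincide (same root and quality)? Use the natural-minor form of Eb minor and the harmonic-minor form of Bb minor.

Diatonic triads of Eb minor (natural minor): Eb minor (i), F diminished (ii°), Gb major (III), Ab minor (iv), Bb minor (v), Cb major (VI), Db major (VII).
Diatonic triads of Bb minor (harmonic minor): Bb minor (i), C diminished (ii°), Db augmented (III+), Eb minor (iv), F major (V), Gb major (VI), A diminished (vii°).
Matching root and quality in both lists: Eb minor, Gb major, Bb minor.
That gives 3 common triads.

3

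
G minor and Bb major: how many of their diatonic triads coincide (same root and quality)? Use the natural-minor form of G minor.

Diatonic triads of G minor (natural minor): Gm (i), Adim (ii°), Bb (III), Cm (iv), Dm (v), Eb (VI), F (VII).
Diatonic triads of Bb major: Bb (I), Cm (ii), Dm (iii), Eb (IV), F (V), Gm (vi), Adim (vii°).
Matching root and quality in both lists: Gm, Adim, Bb, Cm, Dm, Eb, F.
That gives 7 common triads.

7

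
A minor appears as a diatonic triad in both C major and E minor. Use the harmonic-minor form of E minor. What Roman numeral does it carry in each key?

vi in C major; iv in E minor

The scale of C major is C D E F G A B; A is degree 6, and the triad built there (A-C-E) is minor, so it is vi.
The scale of E minor (harmonic minor) is E F♯ G A B C D♯; A is degree 4, and the triad built there (A-C-E) is minor, so it is iv.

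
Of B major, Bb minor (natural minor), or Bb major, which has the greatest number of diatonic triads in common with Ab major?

Triads of Ab major: Ab (I), Bbm (ii), Cm (iii), Db (IV), Eb (V), Fm (vi), Gdim (vii°).
B major shares 0: none.
Bb minor (natural minor) shares 4: Ab, Bbm, Db, Fm.
Bb major shares 2: Cm, Eb.
The most common triads (4) are shared with Bb minor.

Bb minor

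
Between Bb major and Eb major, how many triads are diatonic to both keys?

Diatonic triads of Bb major: Bb major (I), C minor (ii), D minor (iii), Eb major (IV), F major (V), G minor (vi), A diminished (vii°).
Diatonic triads of Eb major: Eb major (I), F minor (ii), G minor (iii), Ab major (IV), Bb major (V), C minor (vi), D diminished (vii°).
Matching root and quality in both lists: Bb major, C minor, Eb major, G minor.
That gives 4 common triads.

4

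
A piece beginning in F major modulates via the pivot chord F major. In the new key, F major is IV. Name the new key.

C major

The numeral IV denotes a major triad on scale degree 4. With F on degree 4, the tonic of the new key is C.
Degree 4 carries a major triad in major keys, so the destination is C major.
Check: the diatonic triads of C major are C (I), Dm (ii), Em (iii), F (IV), G (V), Am (vi), Bdim (vii°) — F major is indeed IV.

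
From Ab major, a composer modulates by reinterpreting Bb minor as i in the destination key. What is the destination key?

Bb minor

The numeral i denotes a minor triad on scale degree 1. With Bb on degree 1, the tonic of the new key is Bb.
Degree 1 carries a minor triad in minor keys, so the destination is Bb minor.
Check: the diatonic triads of Bb minor (natural minor) are Bbm (i), Cdim (ii°), Db (III), Ebm (iv), Fm (v), Gb (VI), Ab (VII) — Bb minor is indeed i.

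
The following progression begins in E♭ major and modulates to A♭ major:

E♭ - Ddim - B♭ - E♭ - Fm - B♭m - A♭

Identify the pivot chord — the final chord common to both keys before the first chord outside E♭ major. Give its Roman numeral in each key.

Fm — ii in E♭ major, vi in A♭ major

Chords diatonic to E♭ major: E♭, Fm, Gm, A♭, B♭, Cm, Ddim.
Reading the progression, the first chord not in that set is B♭m, so the modulation leaves E♭ major there.
The chord immediately before B♭m is Fm, which is diatonic to both keys: ii in E♭ major and vi in A♭ major.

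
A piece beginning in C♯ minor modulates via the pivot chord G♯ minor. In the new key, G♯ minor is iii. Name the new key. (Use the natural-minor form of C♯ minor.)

E major

The numeral iii denotes a minor triad on scale degree 3. With G♯ on degree 3, the tonic of the new key is E.
Degree 3 carries a minor triad in major keys, so the destination is E major.
Check: the diatonic triads of E major are E (I), F♯m (ii), G♯m (iii), A (IV), B (V), C♯m (vi), D♯dim (vii°) — G♯ minor is indeed iii.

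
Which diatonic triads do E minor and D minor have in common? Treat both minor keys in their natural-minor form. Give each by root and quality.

Am, C

Triads in E minor (natural minor): Em (i), F♯dim (ii°), G (III), Am (iv), Bm (v), C (VI), D (VII).
Triads in D minor (natural minor): Dm (i), Edim (ii°), F (III), Gm (iv), Am (v), B♭ (VI), C (VII).
Shared triads with their functions: Am (iv in E minor, v in D minor); C (VI in E minor, VII in D minor).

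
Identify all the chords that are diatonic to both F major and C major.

Triads in F major: F (I), Gm (ii), Am (iii), Bb (IV), C (V), Dm (vi), Edim (vii°).
Triads in C major: C (I), Dm (ii), Em (iii), F (IV), G (V), Am (vi), Bdim (vii°).
Shared triads with their functions: F (I in F major, IV in C major); Am (iii in F major, vi in C major); C (V in F major, I in C major); Dm (vi in F major, ii in C major).

F, Am, C, Dm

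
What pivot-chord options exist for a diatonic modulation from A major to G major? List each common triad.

Bm, D

Triads in A major: A (I), Bm (ii), C#m (iii), D (IV), E (V), F#m (vi), G#dim (vii°).
Triads in G major: G (I), Am (ii), Bm (iii), C (IV), D (V), Em (vi), F#dim (vii°).
Shared triads with their functions: Bm (ii in A major, iii in G major); D (IV in A major, V in G major).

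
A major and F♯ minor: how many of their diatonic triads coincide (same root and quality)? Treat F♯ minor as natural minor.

Diatonic triads of A major: A major (I), B minor (ii), C♯ minor (iii), D major (IV), E major (V), F♯ minor (vi), G♯ diminished (vii°).
Diatonic triads of F♯ minor (natural minor): F♯ minor (i), G♯ diminished (ii°), A major (III), B minor (iv), C♯ minor (v), D major (VI), E major (VII).
Matching root and quality in both lists: A major, B minor, C♯ minor, D major, E major, F♯ minor, G♯ diminished.
That gives 7 common triads.

7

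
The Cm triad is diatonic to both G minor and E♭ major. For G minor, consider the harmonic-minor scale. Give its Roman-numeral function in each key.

The scale of G minor (harmonic minor) is G A B♭ C D E♭ F♯; C is degree 4, and the triad built there (C-E♭-G) is minor, so it is iv.
The scale of E♭ major is E♭ F G A♭ B♭ C D; C is degree 6, and the triad built there (C-E♭-G) is minor, so it is vi.

iv in G minor; vi in E♭ major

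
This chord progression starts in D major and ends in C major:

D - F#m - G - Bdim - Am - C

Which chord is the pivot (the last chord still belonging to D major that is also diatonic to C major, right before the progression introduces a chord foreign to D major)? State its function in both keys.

Chords diatonic to D major: D, Em, F#m, G, A, Bm, C#dim.
Reading the progression, the first chord not in that set is Bdim, so the modulation leaves D major there.
The chord immediately before Bdim is G, which is diatonic to both keys: IV in D major and V in C major.

G — IV in D major, V in C major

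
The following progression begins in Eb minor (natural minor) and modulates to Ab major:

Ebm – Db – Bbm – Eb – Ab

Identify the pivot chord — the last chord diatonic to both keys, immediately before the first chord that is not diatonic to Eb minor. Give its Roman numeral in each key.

Bbm — v in Eb minor, ii in Ab major

Chords diatonic to Eb minor: Ebm, Fdim, Gb, Abm, Bbm, Cb, Db.
Reading the progression, the first chord not in that set is Eb, so the modulation leaves Eb minor there.
The chord immediately before Eb is Bbm, which is diatonic to both keys: v in Eb minor and ii in Ab major.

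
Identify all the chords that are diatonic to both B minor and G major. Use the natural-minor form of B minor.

Bm, D, Em, G

Triads in B minor (natural minor): Bm (i), C#dim (ii°), D (III), Em (iv), F#m (v), G (VI), A (VII).
Triads in G major: G (I), Am (ii), Bm (iii), C (IV), D (V), Em (vi), F#dim (vii°).
Shared triads with their functions: Bm (i in B minor, iii in G major); D (III in B minor, V in G major); Em (iv in B minor, vi in G major); G (VI in B minor, I in G major).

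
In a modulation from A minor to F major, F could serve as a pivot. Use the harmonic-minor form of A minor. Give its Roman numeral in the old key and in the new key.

VI in A minor; I in F major

The scale of A minor (harmonic minor) is A B C D E F G#; F is degree 6, and the triad built there (F-A-C) is major, so it is VI.
The scale of F major is F G A Bb C D E; F is degree 1, and the triad built there (F-A-C) is major, so it is I.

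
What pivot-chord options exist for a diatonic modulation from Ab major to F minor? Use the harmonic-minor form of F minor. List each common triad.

Bbm, Db, Fm, Gdim

Triads in Ab major: Ab (I), Bbm (ii), Cm (iii), Db (IV), Eb (V), Fm (vi), Gdim (vii°).
Triads in F minor (harmonic minor): Fm (i), Gdim (ii°), Abaug (III+), Bbm (iv), C (V), Db (VI), Edim (vii°).
Shared triads with their functions: Bbm (ii in Ab major, iv in F minor); Db (IV in Ab major, VI in F minor); Fm (vi in Ab major, i in F minor); Gdim (vii° in Ab major, ii° in F minor).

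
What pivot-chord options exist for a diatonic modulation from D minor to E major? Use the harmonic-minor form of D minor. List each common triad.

Triads in D minor (harmonic minor): Dm (i), Edim (ii°), Faug (III+), Gm (iv), A (V), Bb (VI), C#dim (vii°).
Triads in E major: E (I), F#m (ii), G#m (iii), A (IV), B (V), C#m (vi), D#dim (vii°).
Shared triads with their functions: A (V in D minor, IV in E major).

A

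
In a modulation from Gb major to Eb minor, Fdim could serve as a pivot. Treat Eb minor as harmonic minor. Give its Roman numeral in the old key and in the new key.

The scale of Gb major is Gb Ab Bb Cb Db Eb F; F is degree 7, and the triad built there (F-Ab-Cb) is diminished, so it is vii°.
The scale of Eb minor (harmonic minor) is Eb F Gb Ab Bb Cb D; F is degree 2, and the triad built there (F-Ab-Cb) is diminished, so it is ii°.

vii° in Gb major; ii° in Eb minor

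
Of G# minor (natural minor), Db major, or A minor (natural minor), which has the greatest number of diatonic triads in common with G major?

A minor

Triads of G major: G major (I), A minor (ii), B minor (iii), C major (IV), D major (V), E minor (vi), F# diminished (vii°).
G# minor (natural minor) shares 0: none.
Db major shares 0: none.
A minor (natural minor) shares 4: G, Am, C, Em.
The most common triads (4) are shared with A minor.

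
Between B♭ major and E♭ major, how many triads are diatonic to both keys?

4

Diatonic triads of B♭ major: B♭ major (I), C minor (ii), D minor (iii), E♭ major (IV), F major (V), G minor (vi), A diminished (vii°).
Diatonic triads of E♭ major: E♭ major (I), F minor (ii), G minor (iii), A♭ major (IV), B♭ major (V), C minor (vi), D diminished (vii°).
Matching root and quality in both lists: B♭ major, C minor, E♭ major, G minor.
That gives 4 common triads.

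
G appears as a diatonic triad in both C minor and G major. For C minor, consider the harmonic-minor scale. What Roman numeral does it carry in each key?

V in C minor; I in G major

The scale of C minor (harmonic minor) is C D E♭ F G A♭ B; G is degree 5, and the triad built there (G-B-D) is major, so it is V.
The scale of G major is G A B C D E F♯; G is degree 1, and the triad built there (G-B-D) is major, so it is I.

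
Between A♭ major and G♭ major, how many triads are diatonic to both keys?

2

Diatonic triads of A♭ major: A♭ (I), B♭m (ii), Cm (iii), D♭ (IV), E♭ (V), Fm (vi), Gdim (vii°).
Diatonic triads of G♭ major: G♭ (I), A♭m (ii), B♭m (iii), C♭ (IV), D♭ (V), E♭m (vi), Fdim (vii°).
Matching root and quality in both lists: B♭m, D♭.
That gives 2 common triads.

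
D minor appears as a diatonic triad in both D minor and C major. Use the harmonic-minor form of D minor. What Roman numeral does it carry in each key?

i in D minor; ii in C major

The scale of D minor (harmonic minor) is D E F G A Bb C#; D is degree 1, and the triad built there (D-F-A) is minor, so it is i.
The scale of C major is C D E F G A B; D is degree 2, and the triad built there (D-F-A) is minor, so it is ii.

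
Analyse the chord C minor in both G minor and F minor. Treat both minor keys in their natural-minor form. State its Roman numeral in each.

The scale of G minor (natural minor) is G A Bb C D Eb F; C is degree 4, and the triad built there (C-Eb-G) is minor, so it is iv.
The scale of F minor (natural minor) is F G Ab Bb C Db Eb; C is degree 5, and the triad built there (C-Eb-G) is minor, so it is v.

iv in G minor; v in F minor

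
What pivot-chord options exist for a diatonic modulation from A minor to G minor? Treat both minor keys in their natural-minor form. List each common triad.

Dm, F

Triads in A minor (natural minor): A minor (i), B diminished (ii°), C major (III), D minor (iv), E minor (v), F major (VI), G major (VII).
Triads in G minor (natural minor): G minor (i), A diminished (ii°), B♭ major (III), C minor (iv), D minor (v), E♭ major (VI), F major (VII).
Shared triads with their functions: D minor (iv in A minor, v in G minor); F major (VI in A minor, VII in G minor).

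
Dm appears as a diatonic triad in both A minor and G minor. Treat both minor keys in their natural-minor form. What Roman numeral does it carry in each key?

iv in A minor; v in G minor

The scale of A minor (natural minor) is A B C D E F G; D is degree 4, and the triad built there (D-F-A) is minor, so it is iv.
The scale of G minor (natural minor) is G A B♭ C D E♭ F; D is degree 5, and the triad built there (D-F-A) is minor, so it is v.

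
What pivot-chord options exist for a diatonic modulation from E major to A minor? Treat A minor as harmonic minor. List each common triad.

Triads in E major: E major (I), F♯ minor (ii), G♯ minor (iii), A major (IV), B major (V), C♯ minor (vi), D♯ diminished (vii°).
Triads in A minor (harmonic minor): A minor (i), B diminished (ii°), C augmented (III+), D minor (iv), E major (V), F major (VI), G♯ diminished (vii°).
Shared triads with their functions: E major (I in E major, V in A minor).

E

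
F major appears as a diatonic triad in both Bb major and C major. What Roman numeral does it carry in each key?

V in Bb major; IV in C major

The scale of Bb major is Bb C D Eb F G A; F is degree 5, and the triad built there (F-A-C) is major, so it is V.
The scale of C major is C D E F G A B; F is degree 4, and the triad built there (F-A-C) is major, so it is IV.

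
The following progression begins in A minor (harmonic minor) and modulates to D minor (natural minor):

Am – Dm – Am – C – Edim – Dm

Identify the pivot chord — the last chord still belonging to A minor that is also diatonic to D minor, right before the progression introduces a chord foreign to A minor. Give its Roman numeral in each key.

Chords diatonic to A minor: Am, Bdim, Caug, Dm, E, F, G#dim.
Reading the progression, the first chord not in that set is C, so the modulation leaves A minor there.
The chord immediately before C is Am, which is diatonic to both keys: i in A minor and v in D minor.

Am — i in A minor, v in D minor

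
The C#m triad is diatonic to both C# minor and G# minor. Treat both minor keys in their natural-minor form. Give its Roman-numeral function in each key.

i in C# minor; iv in G# minor

The scale of C# minor (natural minor) is C# D# E F# G# A B; C# is degree 1, and the triad built there (C#-E-G#) is minor, so it is i.
The scale of G# minor (natural minor) is G# A# B C# D# E F#; C# is degree 4, and the triad built there (C#-E-G#) is minor, so it is iv.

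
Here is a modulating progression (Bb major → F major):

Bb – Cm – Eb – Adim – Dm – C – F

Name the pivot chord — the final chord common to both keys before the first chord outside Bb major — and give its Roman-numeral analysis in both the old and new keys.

Chords diatonic to Bb major: Bb, Cm, Dm, Eb, F, Gm, Adim.
Reading the progression, the first chord not in that set is C, so the modulation leaves Bb major there.
The chord immediately before C is Dm, which is diatonic to both keys: iii in Bb major and vi in F major.

Dm — iii in Bb major, vi in F major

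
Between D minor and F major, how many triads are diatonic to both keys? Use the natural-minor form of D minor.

7

Diatonic triads of D minor (natural minor): Dm (i), Edim (ii°), F (III), Gm (iv), Am (v), Bb (VI), C (VII).
Diatonic triads of F major: F (I), Gm (ii), Am (iii), Bb (IV), C (V), Dm (vi), Edim (vii°).
Matching root and quality in both lists: Dm, Edim, F, Gm, Am, Bb, C.
That gives 7 common triads.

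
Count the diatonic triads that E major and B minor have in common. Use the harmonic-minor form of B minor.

0

Diatonic triads of E major: E (I), F#m (ii), G#m (iii), A (IV), B (V), C#m (vi), D#dim (vii°).
Diatonic triads of B minor (harmonic minor): Bm (i), C#dim (ii°), Daug (III+), Em (iv), F# (V), G (VI), A#dim (vii°).
No triad has the same root and quality in both keys.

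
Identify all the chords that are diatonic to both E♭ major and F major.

Triads in E♭ major: E♭ (I), Fm (ii), Gm (iii), A♭ (IV), B♭ (V), Cm (vi), Ddim (vii°).
Triads in F major: F (I), Gm (ii), Am (iii), B♭ (IV), C (V), Dm (vi), Edim (vii°).
Shared triads with their functions: Gm (iii in E♭ major, ii in F major); B♭ (V in E♭ major, IV in F major).

Gm, B♭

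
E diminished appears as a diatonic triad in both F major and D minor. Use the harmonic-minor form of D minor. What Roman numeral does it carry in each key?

The scale of F major is F G A Bb C D E; E is degree 7, and the triad built there (E-G-Bb) is diminished, so it is vii°.
The scale of D minor (harmonic minor) is D E F G A Bb C#; E is degree 2, and the triad built there (E-G-Bb) is diminished, so it is ii°.

vii° in F major; ii° in D minor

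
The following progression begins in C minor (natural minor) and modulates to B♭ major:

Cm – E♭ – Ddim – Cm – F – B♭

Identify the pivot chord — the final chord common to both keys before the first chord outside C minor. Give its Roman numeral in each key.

Chords diatonic to C minor: Cm, Ddim, E♭, Fm, Gm, A♭, B♭.
Reading the progression, the first chord not in that set is F, so the modulation leaves C minor there.
The chord immediately before F is Cm, which is diatonic to both keys: i in C minor and ii in B♭ major.

Cm — i in C minor, ii in B♭ major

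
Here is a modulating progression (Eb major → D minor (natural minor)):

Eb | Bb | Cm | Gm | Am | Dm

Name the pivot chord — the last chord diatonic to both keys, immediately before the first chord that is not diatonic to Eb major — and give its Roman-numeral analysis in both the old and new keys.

Chords diatonic to Eb major: Eb, Fm, Gm, Ab, Bb, Cm, Ddim.
Reading the progression, the first chord not in that set is Am, so the modulation leaves Eb major there.
The chord immediately before Am is Gm, which is diatonic to both keys: iii in Eb major and iv in D minor.

Gm — iii in Eb major, iv in D minor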